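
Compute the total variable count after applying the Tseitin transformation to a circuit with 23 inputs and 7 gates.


The Tseitin transformation introduces one auxiliary variable per gate.
Total variables = inputs + gates = 23 + 7 = 30.

30


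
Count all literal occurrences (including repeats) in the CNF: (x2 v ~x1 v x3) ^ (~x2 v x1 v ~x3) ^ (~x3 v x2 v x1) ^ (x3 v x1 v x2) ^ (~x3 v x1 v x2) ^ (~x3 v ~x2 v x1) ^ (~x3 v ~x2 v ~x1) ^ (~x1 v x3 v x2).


Clause lengths: 3, 3, 3, 3, 3, 3, 3, 3.
Sum = 3 + 3 + 3 + 3 + 3 + 3 + 3 + 3 = 24.

24


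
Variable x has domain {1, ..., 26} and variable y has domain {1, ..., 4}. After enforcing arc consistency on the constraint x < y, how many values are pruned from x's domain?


For the constraint x < y, x needs a supporting value in y's domain.
x can be at most 3 (one less than y's maximum).
Valid x values from domain: 3 out of 26.
Pruned = 26 - 3 = 23.

23


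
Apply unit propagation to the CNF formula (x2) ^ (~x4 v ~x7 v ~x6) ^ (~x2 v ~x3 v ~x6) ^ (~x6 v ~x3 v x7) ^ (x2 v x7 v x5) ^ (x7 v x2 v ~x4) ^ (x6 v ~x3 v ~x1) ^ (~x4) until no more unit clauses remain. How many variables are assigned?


Unit propagation repeatedly assigns the literal in any unit clause, then simplifies.
Assignments in order: x2 = T, x4 = F.
No further unit clauses remain.
Total variables assigned = 2.

2


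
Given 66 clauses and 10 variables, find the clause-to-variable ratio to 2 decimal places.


Clause-to-variable ratio = clauses / variables.
66 / 10 = 6.6.

6.6


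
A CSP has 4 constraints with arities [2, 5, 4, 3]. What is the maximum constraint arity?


The arities are: 2, 5, 4, 3.
Scan for the maximum value.
Maximum arity = 5.

5


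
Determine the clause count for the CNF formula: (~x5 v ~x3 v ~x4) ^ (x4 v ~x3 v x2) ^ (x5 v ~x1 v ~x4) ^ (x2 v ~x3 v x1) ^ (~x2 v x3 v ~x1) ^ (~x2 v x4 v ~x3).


Each group enclosed in parentheses joined by ^ is one clause.
Counting the conjuncts: 6 clauses.

6


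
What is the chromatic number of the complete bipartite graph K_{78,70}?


K_{78,70} is bipartite by definition: the two parts are independent sets, with every edge crossing between them.
Color all vertices in one part with color 1 and all vertices in the other part with color 2.
Since the graph has at least one edge, one color does not suffice.
Chromatic number = 2.

2


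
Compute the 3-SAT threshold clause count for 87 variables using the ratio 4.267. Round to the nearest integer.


The 3-SAT phase transition occurs at approximately 4.267 clauses per variable.
m = 4.267 * 87 = 371.229.
Rounded to nearest integer: 371.

371


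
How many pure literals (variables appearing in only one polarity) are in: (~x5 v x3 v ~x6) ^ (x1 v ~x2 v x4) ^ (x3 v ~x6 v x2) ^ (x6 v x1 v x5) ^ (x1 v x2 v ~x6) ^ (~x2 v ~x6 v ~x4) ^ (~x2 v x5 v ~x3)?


A pure literal appears in only one polarity across all clauses.
Pure literals: x1 (positive only).
Count = 1.

1


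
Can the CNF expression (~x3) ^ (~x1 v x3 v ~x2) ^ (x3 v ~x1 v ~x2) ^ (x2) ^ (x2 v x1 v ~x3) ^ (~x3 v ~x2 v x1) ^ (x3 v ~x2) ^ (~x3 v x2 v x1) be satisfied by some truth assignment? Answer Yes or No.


Check all 8 possible truth assignments.
Number of satisfying assignments found: 0.
The formula is unsatisfiable.

No


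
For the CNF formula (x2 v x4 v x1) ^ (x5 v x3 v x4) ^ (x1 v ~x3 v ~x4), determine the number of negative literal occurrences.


Scan each clause for negated literals.
Clause 1: 0 negative; Clause 2: 0 negative; Clause 3: 2 negative.
Total negative literal occurrences = 2.

2


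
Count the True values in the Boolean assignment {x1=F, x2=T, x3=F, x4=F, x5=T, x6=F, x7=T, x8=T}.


The weight is the number of variables assigned True.
True variables: x2, x5, x7, x8.
Weight = 4.

4


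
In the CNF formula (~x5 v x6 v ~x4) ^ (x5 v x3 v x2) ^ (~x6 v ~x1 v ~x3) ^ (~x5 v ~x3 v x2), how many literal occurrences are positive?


Scan each clause for unnegated literals.
Clause 1: 1 positive; Clause 2: 3 positive; Clause 3: 0 positive; Clause 4: 1 positive.
Total positive literal occurrences = 5.

5


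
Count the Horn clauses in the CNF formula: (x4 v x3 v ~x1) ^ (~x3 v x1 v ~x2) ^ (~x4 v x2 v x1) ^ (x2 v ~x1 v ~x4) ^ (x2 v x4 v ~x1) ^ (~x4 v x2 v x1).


A Horn clause has at most one positive literal.
Clause 1: 2 positive lit(s) -> not Horn
Clause 2: 1 positive lit(s) -> Horn
Clause 3: 2 positive lit(s) -> not Horn
Clause 4: 1 positive lit(s) -> Horn
Clause 5: 2 positive lit(s) -> not Horn
Clause 6: 2 positive lit(s) -> not Horn
Total Horn clauses = 2.

2


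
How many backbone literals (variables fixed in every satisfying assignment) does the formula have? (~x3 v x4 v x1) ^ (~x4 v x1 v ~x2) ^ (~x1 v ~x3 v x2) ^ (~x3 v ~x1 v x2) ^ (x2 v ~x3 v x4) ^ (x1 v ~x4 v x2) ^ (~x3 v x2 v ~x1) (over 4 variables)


Find all satisfying assignments: 8 model(s).
Check which variables have the same value in every model.
No variable is fixed across all models.
Backbone size = 0.

0


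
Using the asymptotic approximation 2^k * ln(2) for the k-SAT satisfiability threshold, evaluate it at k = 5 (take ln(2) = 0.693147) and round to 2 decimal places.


Using the asymptotic formula: threshold ~ 2^k * ln(2).
2^5 = 32.
32 * 0.693147 = 22.18.

22.18


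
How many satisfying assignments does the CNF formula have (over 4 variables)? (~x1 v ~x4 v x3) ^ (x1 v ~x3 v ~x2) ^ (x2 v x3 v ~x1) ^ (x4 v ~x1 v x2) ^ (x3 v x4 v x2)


Enumerate all 16 truth assignments over 4 variables.
Test each against every clause.
Satisfying assignments found: 9.

9


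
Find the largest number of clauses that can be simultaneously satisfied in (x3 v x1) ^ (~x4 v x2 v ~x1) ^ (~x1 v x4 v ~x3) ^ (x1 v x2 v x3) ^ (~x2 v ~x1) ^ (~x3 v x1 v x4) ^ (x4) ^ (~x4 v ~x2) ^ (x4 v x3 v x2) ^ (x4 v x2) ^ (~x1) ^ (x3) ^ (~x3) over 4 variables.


Enumerate all 16 truth assignments.
For each, count how many of the 13 clauses are satisfied.
The formula is not fully satisfiable, so the maximum is below 13.
Maximum simultaneously satisfiable clauses = 12.

12


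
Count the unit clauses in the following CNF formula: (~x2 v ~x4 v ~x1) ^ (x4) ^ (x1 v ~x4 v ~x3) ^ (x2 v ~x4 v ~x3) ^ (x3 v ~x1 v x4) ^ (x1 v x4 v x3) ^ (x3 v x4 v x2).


A unit clause contains exactly one literal.
Unit clauses found: (x4).
Count = 1.

1


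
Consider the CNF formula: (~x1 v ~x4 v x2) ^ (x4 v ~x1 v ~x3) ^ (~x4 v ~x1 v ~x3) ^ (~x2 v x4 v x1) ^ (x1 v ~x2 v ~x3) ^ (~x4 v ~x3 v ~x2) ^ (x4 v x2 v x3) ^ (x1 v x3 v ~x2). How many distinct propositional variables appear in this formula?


Identify each distinct variable in the formula.
Variables found: x1, x2, x3, x4.
Total distinct variables = 4.

4


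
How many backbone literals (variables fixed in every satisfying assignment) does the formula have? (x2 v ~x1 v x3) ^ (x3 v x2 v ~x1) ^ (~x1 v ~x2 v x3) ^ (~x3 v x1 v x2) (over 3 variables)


Find all satisfying assignments: 5 model(s).
Check which variables have the same value in every model.
No variable is fixed across all models.
Backbone size = 0.

0


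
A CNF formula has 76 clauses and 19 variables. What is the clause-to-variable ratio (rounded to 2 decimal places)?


Clause-to-variable ratio = clauses / variables.
76 / 19 = 4.0.

4.0


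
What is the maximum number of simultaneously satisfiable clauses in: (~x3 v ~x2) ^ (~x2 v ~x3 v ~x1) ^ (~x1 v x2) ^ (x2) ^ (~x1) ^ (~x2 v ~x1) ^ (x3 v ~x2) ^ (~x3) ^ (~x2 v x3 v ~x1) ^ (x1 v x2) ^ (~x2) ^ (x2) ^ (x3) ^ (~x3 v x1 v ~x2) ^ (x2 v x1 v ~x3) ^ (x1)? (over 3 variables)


Enumerate all 8 truth assignments.
For each, count how many of the 16 clauses are satisfied.
The formula is not fully satisfiable, so the maximum is below 16.
Maximum simultaneously satisfiable clauses = 12.

12


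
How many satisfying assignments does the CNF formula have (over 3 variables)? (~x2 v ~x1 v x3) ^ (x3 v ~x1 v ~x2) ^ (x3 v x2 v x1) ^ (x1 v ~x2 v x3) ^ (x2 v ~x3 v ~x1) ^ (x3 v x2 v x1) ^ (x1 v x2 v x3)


Enumerate all 8 truth assignments over 3 variables.
Test each against every clause.
Satisfying assignments found: 4.

4


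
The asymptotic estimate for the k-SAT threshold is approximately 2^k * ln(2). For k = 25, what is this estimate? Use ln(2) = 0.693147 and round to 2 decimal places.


Using the asymptotic formula: threshold ~ 2^k * ln(2).
2^25 = 33554432.
33554432 * 0.693147 = 23258153.88.

23258153.88


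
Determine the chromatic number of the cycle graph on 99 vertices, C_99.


An odd cycle cannot be 2-colored: alternating two colors around the cycle returns to the start with a conflict.
Since 99 is odd, three colors are required (and three suffice).
Chromatic number = 3.

3


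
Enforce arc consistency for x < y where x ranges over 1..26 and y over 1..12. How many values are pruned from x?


For the constraint x < y, x needs a supporting value in y's domain.
x can be at most 11 (one less than y's maximum).
Valid x values from domain: 11 out of 26.
Pruned = 26 - 11 = 15.

15


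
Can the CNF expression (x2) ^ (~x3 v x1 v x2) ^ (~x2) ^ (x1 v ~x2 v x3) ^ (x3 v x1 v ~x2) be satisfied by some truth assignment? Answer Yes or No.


Check all 8 possible truth assignments.
Number of satisfying assignments found: 0.
The formula is unsatisfiable.

No


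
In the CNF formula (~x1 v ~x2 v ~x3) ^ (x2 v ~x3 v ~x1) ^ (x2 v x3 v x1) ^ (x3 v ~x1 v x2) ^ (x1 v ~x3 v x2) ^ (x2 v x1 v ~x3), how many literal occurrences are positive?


Scan each clause for unnegated literals.
Clause 1: 0 positive; Clause 2: 1 positive; Clause 3: 3 positive; Clause 4: 2 positive; Clause 5: 2 positive; Clause 6: 2 positive.
Total positive literal occurrences = 10.

10


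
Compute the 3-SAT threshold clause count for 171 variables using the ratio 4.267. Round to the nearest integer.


The 3-SAT phase transition occurs at approximately 4.267 clauses per variable.
m = 4.267 * 171 = 729.657.
Rounded to nearest integer: 730.

730


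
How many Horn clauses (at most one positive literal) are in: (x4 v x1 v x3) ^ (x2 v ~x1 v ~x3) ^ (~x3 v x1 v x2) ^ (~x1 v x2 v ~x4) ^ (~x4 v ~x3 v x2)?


A Horn clause has at most one positive literal.
Clause 1: 3 positive lit(s) -> not Horn
Clause 2: 1 positive lit(s) -> Horn
Clause 3: 2 positive lit(s) -> not Horn
Clause 4: 1 positive lit(s) -> Horn
Clause 5: 1 positive lit(s) -> Horn
Total Horn clauses = 3.

3


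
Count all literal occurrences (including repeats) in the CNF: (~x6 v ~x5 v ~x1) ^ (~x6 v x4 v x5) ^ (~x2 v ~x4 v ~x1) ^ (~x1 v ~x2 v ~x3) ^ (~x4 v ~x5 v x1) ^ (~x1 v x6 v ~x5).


Clause lengths: 3, 3, 3, 3, 3, 3.
Sum = 3 + 3 + 3 + 3 + 3 + 3 = 18.

18


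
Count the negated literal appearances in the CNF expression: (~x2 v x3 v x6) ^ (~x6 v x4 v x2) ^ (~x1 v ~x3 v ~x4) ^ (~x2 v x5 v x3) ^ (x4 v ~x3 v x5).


Scan each clause for negated literals.
Clause 1: 1 negative; Clause 2: 1 negative; Clause 3: 3 negative; Clause 4: 1 negative; Clause 5: 1 negative.
Total negative literal occurrences = 7.

7


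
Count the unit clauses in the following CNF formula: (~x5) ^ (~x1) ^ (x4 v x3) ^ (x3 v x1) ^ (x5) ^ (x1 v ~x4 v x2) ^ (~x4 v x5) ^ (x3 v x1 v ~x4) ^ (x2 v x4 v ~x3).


A unit clause contains exactly one literal.
Unit clauses found: (~x5), (~x1), (x5).
Count = 3.

3


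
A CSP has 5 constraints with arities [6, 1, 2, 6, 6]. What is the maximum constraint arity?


The arities are: 6, 1, 2, 6, 6.
Scan for the maximum value.
Maximum arity = 6.

6


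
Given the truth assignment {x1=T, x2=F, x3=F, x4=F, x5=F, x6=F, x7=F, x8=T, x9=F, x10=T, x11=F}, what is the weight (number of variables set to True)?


The weight is the number of variables assigned True.
True variables: x1, x8, x10.
Weight = 3.

3


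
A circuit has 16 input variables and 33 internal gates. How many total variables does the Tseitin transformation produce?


The Tseitin transformation introduces one auxiliary variable per gate.
Total variables = inputs + gates = 16 + 33 = 49.

49


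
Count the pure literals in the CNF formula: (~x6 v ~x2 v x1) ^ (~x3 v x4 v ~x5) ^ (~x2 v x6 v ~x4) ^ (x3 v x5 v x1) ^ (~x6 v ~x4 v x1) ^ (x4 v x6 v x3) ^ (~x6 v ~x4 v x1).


A pure literal appears in only one polarity across all clauses.
Pure literals: x1 (positive only), x2 (negative only).
Count = 2.

2


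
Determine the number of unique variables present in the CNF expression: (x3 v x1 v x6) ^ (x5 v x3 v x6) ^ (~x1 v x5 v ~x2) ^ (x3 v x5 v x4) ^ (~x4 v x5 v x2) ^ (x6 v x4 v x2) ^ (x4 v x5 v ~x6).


Identify each distinct variable in the formula.
Variables found: x1, x2, x3, x4, x5, x6.
Total distinct variables = 6.

6


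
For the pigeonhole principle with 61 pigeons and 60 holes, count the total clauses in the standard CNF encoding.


The PHP encoding has two parts:
1) At-least-one-hole clauses: 61 (one per pigeon, each with 60 literals).
2) At-most-one-pigeon-per-hole clauses: 60 holes * C(61,2) = 60 * 1830 = 109800.
Total clauses = 61 + 109800 = 109861.

109861


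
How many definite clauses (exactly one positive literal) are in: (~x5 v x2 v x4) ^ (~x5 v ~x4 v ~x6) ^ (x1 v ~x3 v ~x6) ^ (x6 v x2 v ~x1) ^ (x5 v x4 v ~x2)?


A definite clause has exactly one positive literal.
Clause 1: 2 positive -> not definite
Clause 2: 0 positive -> not definite
Clause 3: 1 positive -> definite
Clause 4: 2 positive -> not definite
Clause 5: 2 positive -> not definite
Definite clause count = 1.

1


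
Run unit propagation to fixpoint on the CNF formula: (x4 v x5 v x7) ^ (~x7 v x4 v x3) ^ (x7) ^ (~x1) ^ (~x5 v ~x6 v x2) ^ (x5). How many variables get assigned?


Unit propagation repeatedly assigns the literal in any unit clause, then simplifies.
Assignments in order: x7 = T, x1 = F, x5 = T.
No further unit clauses remain.
Total variables assigned = 3.

3


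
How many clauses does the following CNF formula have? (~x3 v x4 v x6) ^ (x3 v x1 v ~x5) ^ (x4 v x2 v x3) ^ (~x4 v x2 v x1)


Each group enclosed in parentheses joined by ^ is one clause.
Counting the conjuncts: 4 clauses.

4


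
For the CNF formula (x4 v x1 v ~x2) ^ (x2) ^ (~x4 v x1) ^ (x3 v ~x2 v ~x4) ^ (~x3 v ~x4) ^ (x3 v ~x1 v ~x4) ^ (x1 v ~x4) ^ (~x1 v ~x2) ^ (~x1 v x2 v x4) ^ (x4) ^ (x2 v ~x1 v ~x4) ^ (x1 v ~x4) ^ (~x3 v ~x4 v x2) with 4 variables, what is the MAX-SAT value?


Enumerate all 16 truth assignments.
For each, count how many of the 13 clauses are satisfied.
The formula is not fully satisfiable, so the maximum is below 13.
Maximum simultaneously satisfiable clauses = 11.

11


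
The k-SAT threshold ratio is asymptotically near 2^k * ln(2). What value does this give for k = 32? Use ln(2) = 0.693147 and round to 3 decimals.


Using the asymptotic formula: threshold ~ 2^k * ln(2).
2^32 = 4294967296.
4294967296 * 0.693147 = 2977043696.321.

2977043696.321


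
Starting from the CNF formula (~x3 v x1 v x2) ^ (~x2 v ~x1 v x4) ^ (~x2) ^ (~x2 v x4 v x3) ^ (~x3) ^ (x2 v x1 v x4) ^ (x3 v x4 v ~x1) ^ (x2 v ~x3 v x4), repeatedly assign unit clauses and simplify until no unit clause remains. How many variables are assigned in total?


Unit propagation repeatedly assigns the literal in any unit clause, then simplifies.
Assignments in order: x2 = F, x3 = F.
No further unit clauses remain.
Total variables assigned = 2.

2


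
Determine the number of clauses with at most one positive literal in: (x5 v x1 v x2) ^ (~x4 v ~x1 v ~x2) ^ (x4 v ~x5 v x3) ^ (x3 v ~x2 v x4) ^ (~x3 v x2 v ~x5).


A Horn clause has at most one positive literal.
Clause 1: 3 positive lit(s) -> not Horn
Clause 2: 0 positive lit(s) -> Horn
Clause 3: 2 positive lit(s) -> not Horn
Clause 4: 2 positive lit(s) -> not Horn
Clause 5: 1 positive lit(s) -> Horn
Total Horn clauses = 2.

2


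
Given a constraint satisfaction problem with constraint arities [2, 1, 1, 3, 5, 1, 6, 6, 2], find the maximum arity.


The arities are: 2, 1, 1, 3, 5, 1, 6, 6, 2.
Scan for the maximum value.
Maximum arity = 6.

6


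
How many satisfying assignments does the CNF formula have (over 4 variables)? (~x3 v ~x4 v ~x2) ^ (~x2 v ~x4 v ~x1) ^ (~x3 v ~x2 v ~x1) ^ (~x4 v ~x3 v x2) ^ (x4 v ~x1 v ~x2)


Enumerate all 16 truth assignments over 4 variables.
Test each against every clause.
Satisfying assignments found: 9.

9


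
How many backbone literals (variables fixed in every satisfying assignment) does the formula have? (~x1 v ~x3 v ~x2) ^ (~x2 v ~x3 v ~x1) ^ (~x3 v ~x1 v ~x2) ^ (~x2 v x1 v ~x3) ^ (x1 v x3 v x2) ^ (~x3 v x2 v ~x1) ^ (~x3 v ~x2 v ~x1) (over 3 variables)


Find all satisfying assignments: 4 model(s).
Check which variables have the same value in every model.
No variable is fixed across all models.
Backbone size = 0.

0


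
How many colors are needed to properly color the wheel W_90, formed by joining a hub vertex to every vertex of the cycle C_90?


W_90 consists of the cycle C_90 together with a hub vertex adjacent to every cycle vertex.
The cycle C_90 needs 2 colors (even cycle -> 2).
The hub is adjacent to every cycle vertex, so it must receive a new color distinct from all of them.
Chromatic number = 2 + 1 = 3.

3


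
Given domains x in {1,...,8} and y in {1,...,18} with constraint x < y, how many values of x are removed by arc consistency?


For the constraint x < y, x needs a supporting value in y's domain.
x can be at most 17 (one less than y's maximum).
Valid x values from domain: 8 out of 8.
Pruned = 8 - 8 = 0.

0


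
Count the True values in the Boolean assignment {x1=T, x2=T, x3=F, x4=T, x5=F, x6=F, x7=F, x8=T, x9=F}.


The weight is the number of variables assigned True.
True variables: x1, x2, x4, x8.
Weight = 4.

4


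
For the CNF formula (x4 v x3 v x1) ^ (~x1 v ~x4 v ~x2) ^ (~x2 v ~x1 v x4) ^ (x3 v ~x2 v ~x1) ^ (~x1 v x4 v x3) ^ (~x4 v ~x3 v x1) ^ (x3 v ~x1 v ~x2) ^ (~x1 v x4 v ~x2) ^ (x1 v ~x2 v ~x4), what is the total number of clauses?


Each group enclosed in parentheses joined by ^ is one clause.
Counting the conjuncts: 9 clauses.

9


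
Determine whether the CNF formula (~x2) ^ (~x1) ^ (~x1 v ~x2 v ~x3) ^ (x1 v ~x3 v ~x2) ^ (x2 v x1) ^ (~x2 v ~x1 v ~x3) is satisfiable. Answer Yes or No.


Check all 8 possible truth assignments.
Number of satisfying assignments found: 0.
The formula is unsatisfiable.

No


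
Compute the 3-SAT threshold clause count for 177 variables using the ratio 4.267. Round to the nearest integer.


The 3-SAT phase transition occurs at approximately 4.267 clauses per variable.
m = 4.267 * 177 = 755.259.
Rounded to nearest integer: 755.

755


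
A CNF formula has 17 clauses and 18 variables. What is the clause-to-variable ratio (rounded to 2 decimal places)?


Clause-to-variable ratio = clauses / variables.
17 / 18 = 0.94.

0.94


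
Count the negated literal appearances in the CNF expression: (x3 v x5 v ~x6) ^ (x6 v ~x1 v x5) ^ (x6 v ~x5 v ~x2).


Scan each clause for negated literals.
Clause 1: 1 negative; Clause 2: 1 negative; Clause 3: 2 negative.
Total negative literal occurrences = 4.

4


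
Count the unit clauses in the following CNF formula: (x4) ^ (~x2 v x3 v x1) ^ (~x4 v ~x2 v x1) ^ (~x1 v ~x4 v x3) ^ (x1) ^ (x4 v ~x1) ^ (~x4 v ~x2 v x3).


A unit clause contains exactly one literal.
Unit clauses found: (x4), (x1).
Count = 2.

2


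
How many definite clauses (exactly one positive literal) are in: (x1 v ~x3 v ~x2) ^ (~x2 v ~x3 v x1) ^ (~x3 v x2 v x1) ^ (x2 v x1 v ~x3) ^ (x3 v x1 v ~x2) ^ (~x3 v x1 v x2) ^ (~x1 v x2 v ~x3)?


A definite clause has exactly one positive literal.
Clause 1: 1 positive -> definite
Clause 2: 1 positive -> definite
Clause 3: 2 positive -> not definite
Clause 4: 2 positive -> not definite
Clause 5: 2 positive -> not definite
Clause 6: 2 positive -> not definite
Clause 7: 1 positive -> definite
Definite clause count = 3.

3


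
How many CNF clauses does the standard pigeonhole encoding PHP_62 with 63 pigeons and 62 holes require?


The PHP encoding has two parts:
1) At-least-one-hole clauses: 63 (one per pigeon, each with 62 literals).
2) At-most-one-pigeon-per-hole clauses: 62 holes * C(63,2) = 62 * 1953 = 121086.
Total clauses = 63 + 121086 = 121149.

121149


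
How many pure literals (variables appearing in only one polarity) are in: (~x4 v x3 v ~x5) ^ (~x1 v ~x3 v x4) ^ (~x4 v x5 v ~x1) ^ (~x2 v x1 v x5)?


A pure literal appears in only one polarity across all clauses.
Pure literals: x2 (negative only).
Count = 1.

1


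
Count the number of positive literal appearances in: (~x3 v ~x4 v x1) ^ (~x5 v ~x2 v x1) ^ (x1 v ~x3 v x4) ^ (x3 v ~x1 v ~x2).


Scan each clause for unnegated literals.
Clause 1: 1 positive; Clause 2: 1 positive; Clause 3: 2 positive; Clause 4: 1 positive.
Total positive literal occurrences = 5.

5


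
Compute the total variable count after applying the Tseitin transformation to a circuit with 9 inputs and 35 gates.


The Tseitin transformation introduces one auxiliary variable per gate.
Total variables = inputs + gates = 9 + 35 = 44.

44


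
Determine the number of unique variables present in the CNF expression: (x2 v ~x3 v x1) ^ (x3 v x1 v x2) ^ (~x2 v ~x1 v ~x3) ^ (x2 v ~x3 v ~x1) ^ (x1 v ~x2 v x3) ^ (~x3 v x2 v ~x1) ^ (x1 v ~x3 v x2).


Identify each distinct variable in the formula.
Variables found: x1, x2, x3.
Total distinct variables = 3.

3


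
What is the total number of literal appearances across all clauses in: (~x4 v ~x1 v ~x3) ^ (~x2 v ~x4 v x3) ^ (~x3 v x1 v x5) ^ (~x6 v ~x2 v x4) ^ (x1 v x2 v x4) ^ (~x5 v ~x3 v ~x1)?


Clause lengths: 3, 3, 3, 3, 3, 3.
Sum = 3 + 3 + 3 + 3 + 3 + 3 = 18.

18


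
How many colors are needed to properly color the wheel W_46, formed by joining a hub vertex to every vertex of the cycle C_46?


W_46 consists of the cycle C_46 together with a hub vertex adjacent to every cycle vertex.
The cycle C_46 needs 2 colors (even cycle -> 2).
The hub is adjacent to every cycle vertex, so it must receive a new color distinct from all of them.
Chromatic number = 2 + 1 = 3.

3


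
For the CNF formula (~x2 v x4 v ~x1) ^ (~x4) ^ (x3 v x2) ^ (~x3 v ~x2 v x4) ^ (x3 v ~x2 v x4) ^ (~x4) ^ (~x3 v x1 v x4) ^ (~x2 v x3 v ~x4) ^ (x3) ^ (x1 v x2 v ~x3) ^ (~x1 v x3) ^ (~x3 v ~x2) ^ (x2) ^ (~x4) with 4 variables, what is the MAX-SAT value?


Enumerate all 16 truth assignments.
For each, count how many of the 14 clauses are satisfied.
The formula is not fully satisfiable, so the maximum is below 14.
Maximum simultaneously satisfiable clauses = 13.

13


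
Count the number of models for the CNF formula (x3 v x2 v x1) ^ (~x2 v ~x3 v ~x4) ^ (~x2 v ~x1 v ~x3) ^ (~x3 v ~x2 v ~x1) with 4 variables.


Enumerate all 16 truth assignments over 4 variables.
Test each against every clause.
Satisfying assignments found: 11.

11


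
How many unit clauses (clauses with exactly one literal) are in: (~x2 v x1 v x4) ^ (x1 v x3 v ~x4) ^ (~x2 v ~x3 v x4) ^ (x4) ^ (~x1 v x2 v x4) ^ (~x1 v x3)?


A unit clause contains exactly one literal.
Unit clauses found: (x4).
Count = 1.

1


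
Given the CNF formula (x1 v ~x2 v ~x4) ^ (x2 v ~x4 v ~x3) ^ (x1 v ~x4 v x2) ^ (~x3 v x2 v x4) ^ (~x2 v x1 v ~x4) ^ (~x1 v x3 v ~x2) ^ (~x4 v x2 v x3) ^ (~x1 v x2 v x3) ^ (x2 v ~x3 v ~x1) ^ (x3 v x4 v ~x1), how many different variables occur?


Identify each distinct variable in the formula.
Variables found: x1, x2, x3, x4.
Total distinct variables = 4.

4


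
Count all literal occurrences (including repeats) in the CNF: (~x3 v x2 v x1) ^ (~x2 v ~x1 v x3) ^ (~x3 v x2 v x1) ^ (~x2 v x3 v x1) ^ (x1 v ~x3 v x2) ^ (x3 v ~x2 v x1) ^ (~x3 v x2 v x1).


Clause lengths: 3, 3, 3, 3, 3, 3, 3.
Sum = 3 + 3 + 3 + 3 + 3 + 3 + 3 = 21.

21


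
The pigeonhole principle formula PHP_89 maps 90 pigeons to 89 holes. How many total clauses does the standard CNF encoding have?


The PHP encoding has two parts:
1) At-least-one-hole clauses: 90 (one per pigeon, each with 89 literals).
2) At-most-one-pigeon-per-hole clauses: 89 holes * C(90,2) = 89 * 4005 = 356445.
Total clauses = 90 + 356445 = 356535.

356535


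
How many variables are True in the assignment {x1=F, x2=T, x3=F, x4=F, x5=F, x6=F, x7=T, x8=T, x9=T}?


The weight is the number of variables assigned True.
True variables: x2, x7, x8, x9.
Weight = 4.

4


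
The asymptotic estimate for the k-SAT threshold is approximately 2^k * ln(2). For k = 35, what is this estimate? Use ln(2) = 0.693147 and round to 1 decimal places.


Using the asymptotic formula: threshold ~ 2^k * ln(2).
2^35 = 34359738368.
34359738368 * 0.693147 = 23816349570.6.

23816349570.6


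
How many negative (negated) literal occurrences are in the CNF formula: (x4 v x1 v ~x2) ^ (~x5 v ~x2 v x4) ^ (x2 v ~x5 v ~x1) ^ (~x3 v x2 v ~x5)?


Scan each clause for negated literals.
Clause 1: 1 negative; Clause 2: 2 negative; Clause 3: 2 negative; Clause 4: 2 negative.
Total negative literal occurrences = 7.

7


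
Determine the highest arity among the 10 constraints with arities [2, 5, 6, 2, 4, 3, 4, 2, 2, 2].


The arities are: 2, 5, 6, 2, 4, 3, 4, 2, 2, 2.
Scan for the maximum value.
Maximum arity = 6.

6


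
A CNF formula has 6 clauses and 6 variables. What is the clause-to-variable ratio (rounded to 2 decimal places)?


Clause-to-variable ratio = clauses / variables.
6 / 6 = 1.0.

1.0


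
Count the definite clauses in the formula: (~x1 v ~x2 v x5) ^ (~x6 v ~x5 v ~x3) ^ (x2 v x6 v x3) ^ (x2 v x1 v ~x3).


A definite clause has exactly one positive literal.
Clause 1: 1 positive -> definite
Clause 2: 0 positive -> not definite
Clause 3: 3 positive -> not definite
Clause 4: 2 positive -> not definite
Definite clause count = 1.

1


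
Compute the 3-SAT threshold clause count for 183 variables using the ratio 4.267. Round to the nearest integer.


The 3-SAT phase transition occurs at approximately 4.267 clauses per variable.
m = 4.267 * 183 = 780.861.
Rounded to nearest integer: 781.

781


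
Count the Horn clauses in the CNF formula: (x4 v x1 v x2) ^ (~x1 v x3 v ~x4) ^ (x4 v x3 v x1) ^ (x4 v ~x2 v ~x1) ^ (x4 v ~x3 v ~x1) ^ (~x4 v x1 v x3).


A Horn clause has at most one positive literal.
Clause 1: 3 positive lit(s) -> not Horn
Clause 2: 1 positive lit(s) -> Horn
Clause 3: 3 positive lit(s) -> not Horn
Clause 4: 1 positive lit(s) -> Horn
Clause 5: 1 positive lit(s) -> Horn
Clause 6: 2 positive lit(s) -> not Horn
Total Horn clauses = 3.

3


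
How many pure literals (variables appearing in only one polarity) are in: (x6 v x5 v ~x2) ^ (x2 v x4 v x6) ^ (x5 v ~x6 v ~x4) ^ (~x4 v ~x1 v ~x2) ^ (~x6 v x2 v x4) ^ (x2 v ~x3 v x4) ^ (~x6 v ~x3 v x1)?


A pure literal appears in only one polarity across all clauses.
Pure literals: x3 (negative only), x5 (positive only).
Count = 2.

2


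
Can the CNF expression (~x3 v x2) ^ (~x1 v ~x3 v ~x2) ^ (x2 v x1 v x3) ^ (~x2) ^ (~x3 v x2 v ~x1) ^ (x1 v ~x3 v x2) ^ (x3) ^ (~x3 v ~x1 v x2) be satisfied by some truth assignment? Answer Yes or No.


Check all 8 possible truth assignments.
Number of satisfying assignments found: 0.
The formula is unsatisfiable.

No


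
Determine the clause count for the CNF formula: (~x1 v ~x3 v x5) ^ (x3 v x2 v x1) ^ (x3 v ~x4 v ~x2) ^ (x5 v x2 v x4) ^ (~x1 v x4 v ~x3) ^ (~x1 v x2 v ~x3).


Each group enclosed in parentheses joined by ^ is one clause.
Counting the conjuncts: 6 clauses.

6


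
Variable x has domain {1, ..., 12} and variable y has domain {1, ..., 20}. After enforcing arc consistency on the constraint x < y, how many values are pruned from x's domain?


For the constraint x < y, x needs a supporting value in y's domain.
x can be at most 19 (one less than y's maximum).
Valid x values from domain: 12 out of 12.
Pruned = 12 - 12 = 0.

0


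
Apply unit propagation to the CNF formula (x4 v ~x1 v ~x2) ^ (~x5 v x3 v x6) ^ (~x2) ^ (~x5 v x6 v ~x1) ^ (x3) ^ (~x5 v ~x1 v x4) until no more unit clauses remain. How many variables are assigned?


Unit propagation repeatedly assigns the literal in any unit clause, then simplifies.
Assignments in order: x2 = F, x3 = T.
No further unit clauses remain.
Total variables assigned = 2.

2


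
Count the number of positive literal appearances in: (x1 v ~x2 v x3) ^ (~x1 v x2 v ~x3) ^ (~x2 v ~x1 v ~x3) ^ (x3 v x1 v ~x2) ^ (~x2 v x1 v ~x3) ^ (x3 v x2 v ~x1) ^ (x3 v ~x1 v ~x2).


Scan each clause for unnegated literals.
Clause 1: 2 positive; Clause 2: 1 positive; Clause 3: 0 positive; Clause 4: 2 positive; Clause 5: 1 positive; Clause 6: 2 positive; Clause 7: 1 positive.
Total positive literal occurrences = 9.

9


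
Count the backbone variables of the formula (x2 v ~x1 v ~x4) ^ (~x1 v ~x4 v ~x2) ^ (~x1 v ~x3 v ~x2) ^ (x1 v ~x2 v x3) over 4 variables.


Find all satisfying assignments: 9 model(s).
Check which variables have the same value in every model.
No variable is fixed across all models.
Backbone size = 0.

0


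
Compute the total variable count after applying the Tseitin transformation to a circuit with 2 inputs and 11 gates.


The Tseitin transformation introduces one auxiliary variable per gate.
Total variables = inputs + gates = 2 + 11 = 13.

13


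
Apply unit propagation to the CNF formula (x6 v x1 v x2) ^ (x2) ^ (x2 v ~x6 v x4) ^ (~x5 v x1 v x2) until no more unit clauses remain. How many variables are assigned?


Unit propagation repeatedly assigns the literal in any unit clause, then simplifies.
Assignments in order: x2 = T.
No further unit clauses remain.
Total variables assigned = 1.

1


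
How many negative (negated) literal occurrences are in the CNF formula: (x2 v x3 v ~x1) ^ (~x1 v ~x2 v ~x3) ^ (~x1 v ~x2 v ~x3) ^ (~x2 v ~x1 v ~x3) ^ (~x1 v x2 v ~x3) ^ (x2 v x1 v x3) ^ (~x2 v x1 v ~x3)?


Scan each clause for negated literals.
Clause 1: 1 negative; Clause 2: 3 negative; Clause 3: 3 negative; Clause 4: 3 negative; Clause 5: 2 negative; Clause 6: 0 negative; Clause 7: 2 negative.
Total negative literal occurrences = 14.

14


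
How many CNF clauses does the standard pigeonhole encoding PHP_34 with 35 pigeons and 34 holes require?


The PHP encoding has two parts:
1) At-least-one-hole clauses: 35 (one per pigeon, each with 34 literals).
2) At-most-one-pigeon-per-hole clauses: 34 holes * C(35,2) = 34 * 595 = 20230.
Total clauses = 35 + 20230 = 20265.

20265


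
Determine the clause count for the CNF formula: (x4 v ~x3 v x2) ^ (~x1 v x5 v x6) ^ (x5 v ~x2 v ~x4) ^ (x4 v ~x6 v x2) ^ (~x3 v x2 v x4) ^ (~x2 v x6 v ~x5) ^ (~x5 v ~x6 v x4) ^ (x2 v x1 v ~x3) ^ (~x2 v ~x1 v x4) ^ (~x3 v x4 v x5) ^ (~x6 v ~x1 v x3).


Each group enclosed in parentheses joined by ^ is one clause.
Counting the conjuncts: 11 clauses.

11


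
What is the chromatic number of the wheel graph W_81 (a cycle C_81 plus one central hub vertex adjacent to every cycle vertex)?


W_81 consists of the cycle C_81 together with a hub vertex adjacent to every cycle vertex.
The cycle C_81 needs 3 colors (odd cycle -> 3).
The hub is adjacent to every cycle vertex, so it must receive a new color distinct from all of them.
Chromatic number = 3 + 1 = 4.

4


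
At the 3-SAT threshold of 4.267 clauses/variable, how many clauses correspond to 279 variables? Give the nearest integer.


The 3-SAT phase transition occurs at approximately 4.267 clauses per variable.
m = 4.267 * 279 = 1190.493.
Rounded to nearest integer: 1190.

1190


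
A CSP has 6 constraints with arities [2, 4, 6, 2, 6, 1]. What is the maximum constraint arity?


The arities are: 2, 4, 6, 2, 6, 1.
Scan for the maximum value.
Maximum arity = 6.

6


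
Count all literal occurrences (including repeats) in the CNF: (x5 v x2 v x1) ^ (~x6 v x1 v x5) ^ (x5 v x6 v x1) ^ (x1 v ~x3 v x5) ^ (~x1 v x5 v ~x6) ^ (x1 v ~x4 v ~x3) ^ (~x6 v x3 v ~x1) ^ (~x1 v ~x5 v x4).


Clause lengths: 3, 3, 3, 3, 3, 3, 3, 3.
Sum = 3 + 3 + 3 + 3 + 3 + 3 + 3 + 3 = 24.

24


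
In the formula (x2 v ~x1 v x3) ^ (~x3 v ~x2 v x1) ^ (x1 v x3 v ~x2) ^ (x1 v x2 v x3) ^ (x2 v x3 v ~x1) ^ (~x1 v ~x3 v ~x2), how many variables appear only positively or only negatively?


A pure literal appears in only one polarity across all clauses.
No pure literals found.
Count = 0.

0


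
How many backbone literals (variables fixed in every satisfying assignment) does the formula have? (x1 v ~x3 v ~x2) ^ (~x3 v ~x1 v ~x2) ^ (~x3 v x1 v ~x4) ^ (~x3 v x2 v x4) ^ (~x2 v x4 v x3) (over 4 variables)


Find all satisfying assignments: 7 model(s).
Check which variables have the same value in every model.
No variable is fixed across all models.
Backbone size = 0.

0


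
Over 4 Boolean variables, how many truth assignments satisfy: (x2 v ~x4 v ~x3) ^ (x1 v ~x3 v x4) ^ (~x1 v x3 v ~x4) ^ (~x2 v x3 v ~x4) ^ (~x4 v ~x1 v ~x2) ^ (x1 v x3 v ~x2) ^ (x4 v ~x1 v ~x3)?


Enumerate all 16 truth assignments over 4 variables.
Test each against every clause.
Satisfying assignments found: 5.

5


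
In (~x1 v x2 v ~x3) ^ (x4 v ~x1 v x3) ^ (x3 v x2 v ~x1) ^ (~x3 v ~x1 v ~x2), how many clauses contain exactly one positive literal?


A definite clause has exactly one positive literal.
Clause 1: 1 positive -> definite
Clause 2: 2 positive -> not definite
Clause 3: 2 positive -> not definite
Clause 4: 0 positive -> not definite
Definite clause count = 1.

1


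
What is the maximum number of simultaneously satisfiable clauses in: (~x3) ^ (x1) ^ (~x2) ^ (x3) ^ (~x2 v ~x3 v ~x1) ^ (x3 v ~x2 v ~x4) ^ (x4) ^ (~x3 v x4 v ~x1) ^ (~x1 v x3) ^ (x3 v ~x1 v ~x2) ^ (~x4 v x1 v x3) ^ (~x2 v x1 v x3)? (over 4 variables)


Enumerate all 16 truth assignments.
For each, count how many of the 12 clauses are satisfied.
The formula is not fully satisfiable, so the maximum is below 12.
Maximum simultaneously satisfiable clauses = 11.

11


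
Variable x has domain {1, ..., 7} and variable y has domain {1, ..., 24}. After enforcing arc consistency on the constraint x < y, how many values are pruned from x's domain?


For the constraint x < y, x needs a supporting value in y's domain.
x can be at most 23 (one less than y's maximum).
Valid x values from domain: 7 out of 7.
Pruned = 7 - 7 = 0.

0


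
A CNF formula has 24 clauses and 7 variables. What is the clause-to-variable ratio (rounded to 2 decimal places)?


Clause-to-variable ratio = clauses / variables.
24 / 7 = 3.43.

3.43


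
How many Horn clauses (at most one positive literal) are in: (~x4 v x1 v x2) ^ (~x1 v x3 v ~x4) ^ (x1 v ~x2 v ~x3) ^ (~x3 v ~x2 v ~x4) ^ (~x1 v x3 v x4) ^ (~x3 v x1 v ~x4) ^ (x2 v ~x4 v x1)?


A Horn clause has at most one positive literal.
Clause 1: 2 positive lit(s) -> not Horn
Clause 2: 1 positive lit(s) -> Horn
Clause 3: 1 positive lit(s) -> Horn
Clause 4: 0 positive lit(s) -> Horn
Clause 5: 2 positive lit(s) -> not Horn
Clause 6: 1 positive lit(s) -> Horn
Clause 7: 2 positive lit(s) -> not Horn
Total Horn clauses = 4.

4


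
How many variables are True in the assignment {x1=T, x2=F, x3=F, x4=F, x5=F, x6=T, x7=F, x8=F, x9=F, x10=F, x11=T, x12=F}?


The weight is the number of variables assigned True.
True variables: x1, x6, x11.
Weight = 3.

3


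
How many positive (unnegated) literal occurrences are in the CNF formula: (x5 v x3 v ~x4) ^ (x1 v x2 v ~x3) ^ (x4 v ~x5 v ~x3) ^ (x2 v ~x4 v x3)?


Scan each clause for unnegated literals.
Clause 1: 2 positive; Clause 2: 2 positive; Clause 3: 1 positive; Clause 4: 2 positive.
Total positive literal occurrences = 7.

7


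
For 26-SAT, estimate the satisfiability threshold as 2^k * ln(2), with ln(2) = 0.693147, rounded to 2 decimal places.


Using the asymptotic formula: threshold ~ 2^k * ln(2).
2^26 = 67108864.
67108864 * 0.693147 = 46516307.76.

46516307.76


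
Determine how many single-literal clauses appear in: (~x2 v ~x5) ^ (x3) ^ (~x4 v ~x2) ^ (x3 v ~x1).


A unit clause contains exactly one literal.
Unit clauses found: (x3).
Count = 1.

1


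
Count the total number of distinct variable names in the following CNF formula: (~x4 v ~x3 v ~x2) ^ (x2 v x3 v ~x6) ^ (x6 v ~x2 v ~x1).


Identify each distinct variable in the formula.
Variables found: x1, x2, x3, x4, x6.
Total distinct variables = 5.

5


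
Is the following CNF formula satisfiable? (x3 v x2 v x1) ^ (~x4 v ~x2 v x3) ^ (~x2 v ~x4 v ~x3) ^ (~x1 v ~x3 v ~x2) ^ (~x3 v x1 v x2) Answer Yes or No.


Check all 16 possible truth assignments.
Number of satisfying assignments found: 7.
The formula is satisfiable.

Yes


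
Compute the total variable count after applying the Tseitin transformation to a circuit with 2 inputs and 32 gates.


The Tseitin transformation introduces one auxiliary variable per gate.
Total variables = inputs + gates = 2 + 32 = 34.

34


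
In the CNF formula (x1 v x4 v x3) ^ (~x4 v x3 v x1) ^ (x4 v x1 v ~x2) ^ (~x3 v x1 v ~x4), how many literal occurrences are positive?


Scan each clause for unnegated literals.
Clause 1: 3 positive; Clause 2: 2 positive; Clause 3: 2 positive; Clause 4: 1 positive.
Total positive literal occurrences = 8.

8


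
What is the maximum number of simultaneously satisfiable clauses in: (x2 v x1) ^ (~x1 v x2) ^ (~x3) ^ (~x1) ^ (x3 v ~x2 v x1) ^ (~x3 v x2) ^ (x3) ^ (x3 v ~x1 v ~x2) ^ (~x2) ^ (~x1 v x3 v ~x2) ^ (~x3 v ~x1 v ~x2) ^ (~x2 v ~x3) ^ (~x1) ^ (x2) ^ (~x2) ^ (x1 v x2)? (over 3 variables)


Enumerate all 8 truth assignments.
For each, count how many of the 16 clauses are satisfied.
The formula is not fully satisfiable, so the maximum is below 16.
Maximum simultaneously satisfiable clauses = 12.

12


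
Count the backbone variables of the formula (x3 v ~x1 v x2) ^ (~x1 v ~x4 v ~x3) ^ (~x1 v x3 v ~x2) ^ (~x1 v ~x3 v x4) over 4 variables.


Find all satisfying assignments: 8 model(s).
Check which variables have the same value in every model.
Fixed variables: x1=F.
Backbone size = 1.

1


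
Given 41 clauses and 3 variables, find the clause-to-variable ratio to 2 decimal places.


Clause-to-variable ratio = clauses / variables.
41 / 3 = 13.67.

13.67


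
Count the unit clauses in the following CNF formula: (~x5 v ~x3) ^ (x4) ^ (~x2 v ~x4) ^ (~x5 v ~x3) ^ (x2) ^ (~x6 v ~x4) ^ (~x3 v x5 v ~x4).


A unit clause contains exactly one literal.
Unit clauses found: (x4), (x2).
Count = 2.

2


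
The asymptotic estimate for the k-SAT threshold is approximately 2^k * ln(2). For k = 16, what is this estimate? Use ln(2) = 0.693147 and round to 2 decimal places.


Using the asymptotic formula: threshold ~ 2^k * ln(2).
2^16 = 65536.
65536 * 0.693147 = 45426.08.

45426.08


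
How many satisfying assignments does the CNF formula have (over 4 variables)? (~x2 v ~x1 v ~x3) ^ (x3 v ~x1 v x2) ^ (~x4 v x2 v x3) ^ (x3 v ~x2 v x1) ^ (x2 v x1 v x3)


Enumerate all 16 truth assignments over 4 variables.
Test each against every clause.
Satisfying assignments found: 8.

8


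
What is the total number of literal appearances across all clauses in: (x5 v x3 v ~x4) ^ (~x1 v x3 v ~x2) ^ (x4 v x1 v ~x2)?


Clause lengths: 3, 3, 3.
Sum = 3 + 3 + 3 = 9.

9


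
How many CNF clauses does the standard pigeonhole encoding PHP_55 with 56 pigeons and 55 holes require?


The PHP encoding has two parts:
1) At-least-one-hole clauses: 56 (one per pigeon, each with 55 literals).
2) At-most-one-pigeon-per-hole clauses: 55 holes * C(56,2) = 55 * 1540 = 84700.
Total clauses = 56 + 84700 = 84756.

84756


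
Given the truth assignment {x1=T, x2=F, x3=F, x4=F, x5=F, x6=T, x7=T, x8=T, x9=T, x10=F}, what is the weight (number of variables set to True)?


The weight is the number of variables assigned True.
True variables: x1, x6, x7, x8, x9.
Weight = 5.

5


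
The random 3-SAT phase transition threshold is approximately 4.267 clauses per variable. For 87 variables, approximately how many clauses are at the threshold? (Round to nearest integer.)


The 3-SAT phase transition occurs at approximately 4.267 clauses per variable.
m = 4.267 * 87 = 371.229.
Rounded to nearest integer: 371.

371


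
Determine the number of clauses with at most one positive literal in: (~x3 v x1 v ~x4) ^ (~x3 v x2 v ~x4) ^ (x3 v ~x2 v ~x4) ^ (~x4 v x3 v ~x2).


A Horn clause has at most one positive literal.
Clause 1: 1 positive lit(s) -> Horn
Clause 2: 1 positive lit(s) -> Horn
Clause 3: 1 positive lit(s) -> Horn
Clause 4: 1 positive lit(s) -> Horn
Total Horn clauses = 4.

4
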